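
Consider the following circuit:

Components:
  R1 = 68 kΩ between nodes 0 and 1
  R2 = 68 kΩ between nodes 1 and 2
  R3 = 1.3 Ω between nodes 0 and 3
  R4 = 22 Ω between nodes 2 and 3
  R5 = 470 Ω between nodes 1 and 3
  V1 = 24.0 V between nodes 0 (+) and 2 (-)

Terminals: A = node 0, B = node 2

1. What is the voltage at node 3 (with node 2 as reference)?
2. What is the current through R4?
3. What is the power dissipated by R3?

Nodal analysis, taking node 2 as the 0 V reference.
Source V1 fixes V_0 = 24 V.
KCL at each unknown node (sum of currents leaving = 0; resistances in Ω):
  Node 1: (V_1 - 24)/68000 + (V_1 - 0)/68000 + (V_1 - V_3)/470 = 0
  Node 3: (V_3 - 24)/1.3 + (V_3 - 0)/22 + (V_3 - V_1)/470 = 0
Collecting terms (coefficients in siemens):
  0.002157·V_1 - 0.002128·V_3 = 0.0003529
  0.8168·V_3 - 0.002128·V_1 = 18.46
Determinant D = (0.002157)(0.8168) - (-0.002128)(-0.002128) = 0.001757
V_1 = [(0.0003529)(0.8168) - (-0.002128)(18.46)]/D = 22.52 V
V_3 = [(0.002157)(18.46) - (0.0003529)(-0.002128)]/D = 22.66 V
Part 1:
  Read off the nodal solution: V_3 = 22.66 V
Part 2:
  I_R4 = (V_2 - V_3)/R4 = (0 - 22.66)/22 = -1.03 A
  Magnitude: I_R4 = 1.03 A
Part 3:
  I_R3 = (V_0 - V_3)/R3 = (24 - 22.66)/1.3 = 1.03 A
  P_R3 = I_R3² × R3 = (1.03)² × 1.3 = 1.38 W

Final answers:
1. V_3 = 22.66 V
2. I_R4 = 1.03 A
3. P_R3 = 1.38 W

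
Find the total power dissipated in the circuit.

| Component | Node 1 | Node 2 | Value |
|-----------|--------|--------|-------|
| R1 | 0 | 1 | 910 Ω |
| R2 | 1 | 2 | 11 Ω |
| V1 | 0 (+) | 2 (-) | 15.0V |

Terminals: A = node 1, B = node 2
Nodal analysis, taking node 2 as the 0 V reference.
Source V1 fixes V_0 = 15 V.
KCL at each unknown node (sum of currents leaving = 0; resistances in Ω):
  Node 1: (V_1 - 15)/910 + (V_1 - 0)/11 = 0
Collecting terms: 0.09201 × V_1 = 0.01648  =>  V_1 = 0.1792 V
Power in each resistor, P = (ΔV)²/R:
  P_R1 = (15 - 0.1792)²/910 = 0.2414 W
  P_R2 = (0.1792 - 0)²/11 = 0.002918 W
P_total = P_R1 + P_R2 = 0.2443 W

Final answer: 0.2443 W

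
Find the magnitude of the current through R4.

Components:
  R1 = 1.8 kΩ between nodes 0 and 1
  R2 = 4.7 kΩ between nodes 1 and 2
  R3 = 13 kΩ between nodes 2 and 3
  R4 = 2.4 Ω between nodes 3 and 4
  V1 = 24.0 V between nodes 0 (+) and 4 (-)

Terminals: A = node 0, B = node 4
Nodal analysis, taking node 4 as the 0 V reference.
Source V1 fixes V_0 = 24 V.
KCL at each unknown node (sum of currents leaving = 0; resistances in Ω):
  Node 1: (V_1 - 24)/1800 + (V_1 - V_2)/4700 = 0
  Node 2: (V_2 - V_1)/4700 + (V_2 - V_3)/13000 = 0
  Node 3: (V_3 - V_2)/13000 + (V_3 - 0)/2.4 = 0
Collecting terms (coefficients in siemens):
  0.0007683·V_1 - 0.0002128·V_2 = 0.01333
  0.0002897·V_2 - 0.0002128·V_1 - 0.00007692·V_3 = 0
  0.4167·V_3 - 0.00007692·V_2 = 0
Solving these 3 simultaneous equations (Gaussian elimination) gives:
  V_1 = 21.78 V, V_2 = 16 V, V_3 = 0.002953 V
I_R4 = (V_3 - V_4)/R4 = (0.002953 - 0)/2.4 = 0.001231 A
|I_R4| = 0.001231 A

Final answer: |I_R4| = 0.001231 A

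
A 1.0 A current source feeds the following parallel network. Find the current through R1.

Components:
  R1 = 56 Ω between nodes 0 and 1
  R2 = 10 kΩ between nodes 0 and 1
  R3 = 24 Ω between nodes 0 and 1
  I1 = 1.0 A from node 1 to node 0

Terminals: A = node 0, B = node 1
All resistors sit directly between nodes 0 and 1, so they are in parallel and share one voltage V; the full source current 1 A splits among them.
1/R_par = 1/56 + 1/10000 + 1/24 = 0.05962 S  =>  R_par = 16.77 Ω
V = I × R_par = 1 × 16.77 = 16.77 V
I_R1 = V/R1 = 16.77/56 = 0.2995 A

Final answer: 0.2995 A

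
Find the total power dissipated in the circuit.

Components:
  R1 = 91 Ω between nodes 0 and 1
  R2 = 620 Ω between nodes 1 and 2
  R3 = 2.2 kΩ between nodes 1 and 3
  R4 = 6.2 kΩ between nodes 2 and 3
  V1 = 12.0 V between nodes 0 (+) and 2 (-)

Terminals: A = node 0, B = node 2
Nodal analysis, taking node 2 as the 0 V reference.
Source V1 fixes V_0 = 12 V.
KCL at each unknown node (sum of currents leaving = 0; resistances in Ω):
  Node 1: (V_1 - 12)/91 + (V_1 - 0)/620 + (V_1 - V_3)/2200 = 0
  Node 3: (V_3 - V_1)/2200 + (V_3 - 0)/6200 = 0
Collecting terms (coefficients in siemens):
  0.01306·V_1 - 0.0004545·V_3 = 0.1319
  0.0006158·V_3 - 0.0004545·V_1 = 0
Determinant D = (0.01306)(0.0006158) - (-0.0004545)(-0.0004545) = 0.000007834
V_1 = [(0.1319)(0.0006158) - (-0.0004545)(0)]/D = 10.37 V
V_3 = [(0.01306)(0) - (0.1319)(-0.0004545)]/D = 7.651 V
Power in each resistor, P = (ΔV)²/R:
  P_R1 = (12 - 10.37)²/91 = 0.02933 W
  P_R2 = (10.37 - 0)²/620 = 0.1733 W
  P_R3 = (10.37 - 7.651)²/2200 = 0.00335 W
  P_R4 = (0 - 7.651)²/6200 = 0.009442 W
P_total = P_R1 + P_R2 + P_R3 + P_R4 = 0.2154 W

Final answer: 0.2154 W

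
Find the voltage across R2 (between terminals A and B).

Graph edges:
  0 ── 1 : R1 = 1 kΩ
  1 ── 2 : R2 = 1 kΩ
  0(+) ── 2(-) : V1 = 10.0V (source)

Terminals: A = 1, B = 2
R1 and R2 are in series across V1 (node 0 → node 1 → node 2), and the output A–B is taken across R2, so this is a voltage divider.
Series current: I = V1/(R1 + R2) = 10/(1000 + 1000) = 10/2000 = 0.005 A
V_R2 = I × R2 = V1 × R2/(R1 + R2) = 10 × 1000/2000 = 5 V

Final answer: 5 V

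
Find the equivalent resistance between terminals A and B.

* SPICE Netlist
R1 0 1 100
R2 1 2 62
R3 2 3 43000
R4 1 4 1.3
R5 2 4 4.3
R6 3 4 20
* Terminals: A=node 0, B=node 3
The network is not a plain series/parallel combination. Inject a 1 A test current into terminal A (node 0) and return it from terminal B (node 3); then R_eq = V_A / (1 A).
Nodal analysis, taking node 3 as the 0 V reference.
Current source I_test pushes 1 A into node 0 and draws it out of node 3.
KCL at each unknown node (sum of currents leaving = 0; resistances in Ω):
  Node 0: (V_0 - V_1)/100 - 1 = 0
  Node 1: (V_1 - V_0)/100 + (V_1 - V_2)/62 + (V_1 - V_4)/1.3 = 0
  Node 2: (V_2 - V_1)/62 + (V_2 - 0)/43000 + (V_2 - V_4)/4.3 = 0
  Node 4: (V_4 - V_1)/1.3 + (V_4 - V_2)/4.3 + (V_4 - 0)/20 = 0
Collecting terms (coefficients in siemens):
  0.01·V_0 - 0.01·V_1 = 1
  0.7954·V_1 - 0.01·V_0 - 0.01613·V_2 - 0.7692·V_4 = 0
  0.2487·V_2 - 0.01613·V_1 - 0.2326·V_4 = 0
  1.052·V_4 - 0.7692·V_1 - 0.2326·V_2 = 0
Solving these 4 simultaneous equations (Gaussian elimination) gives:
  V_0 = 121.3 V, V_1 = 21.27 V, V_2 = 20.07 V, V_4 = 19.99 V
R_eq = V_0 / 1 A = 121.3 Ω

Final answer: 121.3 Ω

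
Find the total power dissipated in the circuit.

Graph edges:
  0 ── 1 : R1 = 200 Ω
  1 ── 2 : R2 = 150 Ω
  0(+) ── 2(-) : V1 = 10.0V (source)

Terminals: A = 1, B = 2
Nodal analysis, taking node 2 as the 0 V reference.
Source V1 fixes V_0 = 10 V.
KCL at each unknown node (sum of currents leaving = 0; resistances in Ω):
  Node 1: (V_1 - 10)/200 + (V_1 - 0)/150 = 0
Collecting terms: 0.01167 × V_1 = 0.05  =>  V_1 = 4.286 V
Power in each resistor, P = (ΔV)²/R:
  P_R1 = (10 - 4.286)²/200 = 0.1633 W
  P_R2 = (4.286 - 0)²/150 = 0.1224 W
P_total = P_R1 + P_R2 = 0.2857 W

Final answer: 0.2857 W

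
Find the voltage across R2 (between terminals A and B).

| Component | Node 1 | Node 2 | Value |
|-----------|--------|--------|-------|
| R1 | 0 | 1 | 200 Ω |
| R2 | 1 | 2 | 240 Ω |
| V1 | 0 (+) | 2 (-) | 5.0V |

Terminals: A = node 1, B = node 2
R1 and R2 are in series across V1 (node 0 → node 1 → node 2), and the output A–B is taken across R2, so this is a voltage divider.
Series current: I = V1/(R1 + R2) = 5/(200 + 240) = 5/440 = 0.01136 A
V_R2 = I × R2 = V1 × R2/(R1 + R2) = 5 × 240/440 = 2.727 V

Final answer: 2.727 V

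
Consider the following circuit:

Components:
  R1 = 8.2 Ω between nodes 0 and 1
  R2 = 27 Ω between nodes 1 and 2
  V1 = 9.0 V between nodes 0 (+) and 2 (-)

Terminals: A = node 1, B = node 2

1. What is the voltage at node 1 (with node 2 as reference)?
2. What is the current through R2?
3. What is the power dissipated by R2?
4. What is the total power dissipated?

Nodal analysis, taking node 2 as the 0 V reference.
Source V1 fixes V_0 = 9 V.
KCL at each unknown node (sum of currents leaving = 0; resistances in Ω):
  Node 1: (V_1 - 9)/8.2 + (V_1 - 0)/27 = 0
Collecting terms: 0.159 × V_1 = 1.098  =>  V_1 = 6.903 V
Part 1:
  Read off the nodal solution: V_1 = 6.903 V
Part 2:
  I_R2 = (V_1 - V_2)/R2 = (6.903 - 0)/27 = 0.2557 A
  Magnitude: I_R2 = 0.2557 A
Part 3:
  I_R2 = (V_1 - V_2)/R2 = (6.903 - 0)/27 = 0.2557 A
  P_R2 = I_R2² × R2 = (0.2557)² × 27 = 1.765 W
Part 4:
  Power in each resistor, P = (ΔV)²/R:
    P_R1 = (9 - 6.903)²/8.2 = 0.5361 W
    P_R2 = (6.903 - 0)²/27 = 1.765 W
  P_total = P_R1 + P_R2 = 2.301 W

Final answers:
1. V_1 = 6.903 V
2. I_R2 = 0.2557 A
3. P_R2 = 1.765 W
4. P_total = 2.301 W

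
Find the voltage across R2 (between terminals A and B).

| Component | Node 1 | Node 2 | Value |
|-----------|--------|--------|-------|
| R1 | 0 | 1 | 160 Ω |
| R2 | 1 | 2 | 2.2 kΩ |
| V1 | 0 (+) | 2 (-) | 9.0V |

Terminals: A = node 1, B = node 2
R1 and R2 are in series across V1 (node 0 → node 1 → node 2), and the output A–B is taken across R2, so this is a voltage divider.
Series current: I = V1/(R1 + R2) = 9/(160 + 2200) = 9/2360 = 0.003814 A
V_R2 = I × R2 = V1 × R2/(R1 + R2) = 9 × 2200/2360 = 8.39 V

Final answer: 8.39 V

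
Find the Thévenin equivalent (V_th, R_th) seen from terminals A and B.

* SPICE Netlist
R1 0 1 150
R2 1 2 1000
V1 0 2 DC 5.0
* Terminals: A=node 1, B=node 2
Step 1 — V_th is the open-circuit voltage V_A - V_B (nothing connected across the terminals).
Nodal analysis, taking node 2 as the 0 V reference.
Source V1 fixes V_0 = 5 V.
KCL at each unknown node (sum of currents leaving = 0; resistances in Ω):
  Node 1: (V_1 - 5)/150 + (V_1 - 0)/1000 = 0
Collecting terms: 0.007667 × V_1 = 0.03333  =>  V_1 = 4.348 V
V_th = V_1 - V_2 = 4.348 - 0 = 4.348 V
Step 2 — R_th: zero the source — replace V1 by a short circuit (node 2 merges into node 0) — and find the resistance seen between A (node 1) and B (node 0).
Reduce the network between node 1 (A) and node 0 (B) by series/parallel combination:
  Rp1 = R1 ‖ R2 (parallel, both between nodes 0 and 1) = 1/(1/150 + 1/1000) = 130.4 Ω
R_th = 130.4 Ω

Final answer: V_th = 4.348 V, R_th = 130.4 Ω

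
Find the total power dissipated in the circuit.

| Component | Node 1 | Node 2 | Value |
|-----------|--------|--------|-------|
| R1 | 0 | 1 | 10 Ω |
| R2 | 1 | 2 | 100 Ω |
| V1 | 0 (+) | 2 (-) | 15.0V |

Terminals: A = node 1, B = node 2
Nodal analysis, taking node 2 as the 0 V reference.
Source V1 fixes V_0 = 15 V.
KCL at each unknown node (sum of currents leaving = 0; resistances in Ω):
  Node 1: (V_1 - 15)/10 + (V_1 - 0)/100 = 0
Collecting terms: 0.11 × V_1 = 1.5  =>  V_1 = 13.64 V
Power in each resistor, P = (ΔV)²/R:
  P_R1 = (15 - 13.64)²/10 = 0.186 W
  P_R2 = (13.64 - 0)²/100 = 1.86 W
P_total = P_R1 + P_R2 = 2.045 W

Final answer: 2.045 W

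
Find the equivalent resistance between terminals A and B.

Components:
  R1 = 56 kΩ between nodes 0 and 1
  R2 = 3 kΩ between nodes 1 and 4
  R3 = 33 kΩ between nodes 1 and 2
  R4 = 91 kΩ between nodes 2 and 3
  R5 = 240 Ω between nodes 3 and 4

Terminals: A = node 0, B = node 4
Reduce the network between node 0 (A) and node 4 (B) by series/parallel combination:
  Rs1 = R3 + R4 (series, joined only at node 2) = 33000 + 91000 = 124000 Ω
  Rs2 = R5 + Rs1 (series, joined only at node 3) = 240 + 124000 = 124200 Ω
  Rp1 = R2 ‖ Rs2 (parallel, both between nodes 1 and 4) = 1/(1/3000 + 1/124200) = 2929 Ω
  Rs3 = R1 + Rp1 (series, joined only at node 1) = 56000 + 2929 = 58930 Ω
R_eq = 58.93 kΩ

Final answer: 58.93 kΩ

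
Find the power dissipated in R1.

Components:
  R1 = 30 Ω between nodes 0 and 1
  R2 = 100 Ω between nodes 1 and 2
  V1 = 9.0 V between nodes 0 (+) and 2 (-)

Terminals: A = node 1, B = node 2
Nodal analysis, taking node 2 as the 0 V reference.
Source V1 fixes V_0 = 9 V.
KCL at each unknown node (sum of currents leaving = 0; resistances in Ω):
  Node 1: (V_1 - 9)/30 + (V_1 - 0)/100 = 0
Collecting terms: 0.04333 × V_1 = 0.3  =>  V_1 = 6.923 V
I_R1 = (V_0 - V_1)/R1 = (9 - 6.923)/30 = 0.06923 A
P_R1 = I_R1² × R1 = (0.06923)² × 30 = 0.1438 W

Final answer: 0.1438 W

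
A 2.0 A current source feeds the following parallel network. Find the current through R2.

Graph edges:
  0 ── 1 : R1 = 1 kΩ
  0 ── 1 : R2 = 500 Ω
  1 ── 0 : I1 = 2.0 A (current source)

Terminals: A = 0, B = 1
All resistors sit directly between nodes 0 and 1, so they are in parallel and share one voltage V; the full source current 2 A splits among them.
1/R_par = 1/1000 + 1/500 = 0.003 S  =>  R_par = 333.3 Ω
V = I × R_par = 2 × 333.3 = 666.7 V
I_R2 = V/R2 = 666.7/500 = 1.333 A

Final answer: 1.333 A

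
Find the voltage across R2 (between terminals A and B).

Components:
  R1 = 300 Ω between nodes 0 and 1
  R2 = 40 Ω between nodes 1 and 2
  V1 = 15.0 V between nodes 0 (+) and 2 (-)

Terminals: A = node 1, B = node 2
R1 and R2 are in series across V1 (node 0 → node 1 → node 2), and the output A–B is taken across R2, so this is a voltage divider.
Series current: I = V1/(R1 + R2) = 15/(300 + 40) = 15/340 = 0.04412 A
V_R2 = I × R2 = V1 × R2/(R1 + R2) = 15 × 40/340 = 1.765 V

Final answer: 1.765 V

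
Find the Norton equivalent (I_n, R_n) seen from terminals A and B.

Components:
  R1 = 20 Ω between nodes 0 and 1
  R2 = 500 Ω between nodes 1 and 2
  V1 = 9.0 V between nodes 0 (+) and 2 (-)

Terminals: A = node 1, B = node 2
Find the Thévenin equivalent first; then I_n = V_th/R_th and R_n = R_th.
Step 1 — V_th is the open-circuit voltage V_A - V_B (nothing connected across the terminals).
Nodal analysis, taking node 2 as the 0 V reference.
Source V1 fixes V_0 = 9 V.
KCL at each unknown node (sum of currents leaving = 0; resistances in Ω):
  Node 1: (V_1 - 9)/20 + (V_1 - 0)/500 = 0
Collecting terms: 0.052 × V_1 = 0.45  =>  V_1 = 8.654 V
V_th = V_1 - V_2 = 8.654 - 0 = 8.654 V
Step 2 — R_th: zero the source — replace V1 by a short circuit (node 2 merges into node 0) — and find the resistance seen between A (node 1) and B (node 0).
Reduce the network between node 1 (A) and node 0 (B) by series/parallel combination:
  Rp1 = R1 ‖ R2 (parallel, both between nodes 0 and 1) = 1/(1/20 + 1/500) = 19.23 Ω
R_th = 19.23 Ω
I_n = V_th/R_th = 8.654/19.23 = 0.45 A, and R_n = R_th = 19.23 Ω

Final answer: I_n = 0.45 A, R_n = 19.23 Ω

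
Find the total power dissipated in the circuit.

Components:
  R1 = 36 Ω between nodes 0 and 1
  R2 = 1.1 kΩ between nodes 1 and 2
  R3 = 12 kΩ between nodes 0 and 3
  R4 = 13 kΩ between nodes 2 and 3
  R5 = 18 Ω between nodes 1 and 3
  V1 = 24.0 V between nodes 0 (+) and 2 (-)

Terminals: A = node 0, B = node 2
Nodal analysis, taking node 2 as the 0 V reference.
Source V1 fixes V_0 = 24 V.
KCL at each unknown node (sum of currents leaving = 0; resistances in Ω):
  Node 1: (V_1 - 24)/36 + (V_1 - 0)/1100 + (V_1 - V_3)/18 = 0
  Node 3: (V_3 - 24)/12000 + (V_3 - 0)/13000 + (V_3 - V_1)/18 = 0
Collecting terms (coefficients in siemens):
  0.08424·V_1 - 0.05556·V_3 = 0.6667
  0.05572·V_3 - 0.05556·V_1 = 0.002
Determinant D = (0.08424)(0.05572) - (-0.05556)(-0.05556) = 0.001607
V_1 = [(0.6667)(0.05572) - (-0.05556)(0.002)]/D = 23.18 V
V_3 = [(0.08424)(0.002) - (0.6667)(-0.05556)]/D = 23.15 V
Power in each resistor, P = (ΔV)²/R:
  P_R1 = (24 - 23.18)²/36 = 0.01869 W
  P_R2 = (23.18 - 0)²/1100 = 0.4885 W
  P_R3 = (24 - 23.15)²/12000 = 0.00006034 W
  P_R4 = (0 - 23.15)²/13000 = 0.04122 W
  P_R5 = (23.18 - 23.15)²/18 = 0.00005262 W
P_total = P_R1 + P_R2 + P_R3 + P_R4 + P_R5 = 0.5485 W

Final answer: 0.5485 W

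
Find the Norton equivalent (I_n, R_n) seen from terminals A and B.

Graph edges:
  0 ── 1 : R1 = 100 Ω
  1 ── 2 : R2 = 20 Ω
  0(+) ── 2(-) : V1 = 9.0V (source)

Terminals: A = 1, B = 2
Find the Thévenin equivalent first; then I_n = V_th/R_th and R_n = R_th.
Step 1 — V_th is the open-circuit voltage V_A - V_B (nothing connected across the terminals).
Nodal analysis, taking node 2 as the 0 V reference.
Source V1 fixes V_0 = 9 V.
KCL at each unknown node (sum of currents leaving = 0; resistances in Ω):
  Node 1: (V_1 - 9)/100 + (V_1 - 0)/20 = 0
Collecting terms: 0.06 × V_1 = 0.09  =>  V_1 = 1.5 V
V_th = V_1 - V_2 = 1.5 - 0 = 1.5 V
Step 2 — R_th: zero the source — replace V1 by a short circuit (node 2 merges into node 0) — and find the resistance seen between A (node 1) and B (node 0).
Reduce the network between node 1 (A) and node 0 (B) by series/parallel combination:
  Rp1 = R1 ‖ R2 (parallel, both between nodes 0 and 1) = 1/(1/100 + 1/20) = 16.67 Ω
R_th = 16.67 Ω
I_n = V_th/R_th = 1.5/16.67 = 0.09 A, and R_n = R_th = 16.67 Ω

Final answer: I_n = 0.09 A, R_n = 16.67 Ω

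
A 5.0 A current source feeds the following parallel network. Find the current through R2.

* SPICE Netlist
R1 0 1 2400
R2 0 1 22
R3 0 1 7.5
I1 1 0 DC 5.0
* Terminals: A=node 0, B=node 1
All resistors sit directly between nodes 0 and 1, so they are in parallel and share one voltage V; the full source current 5 A splits among them.
1/R_par = 1/2400 + 1/22 + 1/7.5 = 0.1792 S  =>  R_par = 5.58 Ω
V = I × R_par = 5 × 5.58 = 27.9 V
I_R2 = V/R2 = 27.9/22 = 1.268 A

Final answer: 1.268 A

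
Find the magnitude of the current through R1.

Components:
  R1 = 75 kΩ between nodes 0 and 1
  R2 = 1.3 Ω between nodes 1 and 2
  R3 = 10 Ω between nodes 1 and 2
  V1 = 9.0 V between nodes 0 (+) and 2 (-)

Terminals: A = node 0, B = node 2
Nodal analysis, taking node 2 as the 0 V reference.
Source V1 fixes V_0 = 9 V.
KCL at each unknown node (sum of currents leaving = 0; resistances in Ω):
  Node 1: (V_1 - 9)/75000 + (V_1 - 0)/1.3 + (V_1 - 0)/10 = 0
Collecting terms: 0.8692 × V_1 = 0.00012  =>  V_1 = 0.0001381 V
I_R1 = (V_0 - V_1)/R1 = (9 - 0.0001381)/75000 = 0.00012 A
|I_R1| = 0.00012 A

Final answer: |I_R1| = 0.00012 A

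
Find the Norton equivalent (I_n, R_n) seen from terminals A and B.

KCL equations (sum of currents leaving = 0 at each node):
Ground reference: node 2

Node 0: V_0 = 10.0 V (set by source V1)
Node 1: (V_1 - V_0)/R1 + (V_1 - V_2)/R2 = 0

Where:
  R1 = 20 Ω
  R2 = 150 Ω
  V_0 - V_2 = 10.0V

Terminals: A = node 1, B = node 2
Find the Thévenin equivalent first; then I_n = V_th/R_th and R_n = R_th.
Step 1 — V_th is the open-circuit voltage V_A - V_B (nothing connected across the terminals).
Nodal analysis, taking node 2 as the 0 V reference.
Source V1 fixes V_0 = 10 V.
KCL at each unknown node (sum of currents leaving = 0; resistances in Ω):
  Node 1: (V_1 - 10)/20 + (V_1 - 0)/150 = 0
Collecting terms: 0.05667 × V_1 = 0.5  =>  V_1 = 8.824 V
V_th = V_1 - V_2 = 8.824 - 0 = 8.824 V
Step 2 — R_th: zero the source — replace V1 by a short circuit (node 2 merges into node 0) — and find the resistance seen between A (node 1) and B (node 0).
Reduce the network between node 1 (A) and node 0 (B) by series/parallel combination:
  Rp1 = R1 ‖ R2 (parallel, both between nodes 0 and 1) = 1/(1/20 + 1/150) = 17.65 Ω
R_th = 17.65 Ω
I_n = V_th/R_th = 8.824/17.65 = 0.5 A, and R_n = R_th = 17.65 Ω

Final answer: I_n = 0.5 A, R_n = 17.65 Ω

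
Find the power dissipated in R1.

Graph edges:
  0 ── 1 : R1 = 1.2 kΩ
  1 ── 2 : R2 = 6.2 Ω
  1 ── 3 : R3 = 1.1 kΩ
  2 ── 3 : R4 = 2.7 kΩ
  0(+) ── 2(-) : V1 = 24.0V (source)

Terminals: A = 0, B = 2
Nodal analysis, taking node 2 as the 0 V reference.
Source V1 fixes V_0 = 24 V.
KCL at each unknown node (sum of currents leaving = 0; resistances in Ω):
  Node 1: (V_1 - 24)/1200 + (V_1 - 0)/6.2 + (V_1 - V_3)/1100 = 0
  Node 3: (V_3 - V_1)/1100 + (V_3 - 0)/2700 = 0
Collecting terms (coefficients in siemens):
  0.163·V_1 - 0.0009091·V_3 = 0.02
  0.001279·V_3 - 0.0009091·V_1 = 0
Determinant D = (0.163)(0.001279) - (-0.0009091)(-0.0009091) = 0.0002078
V_1 = [(0.02)(0.001279) - (-0.0009091)(0)]/D = 0.1232 V
V_3 = [(0.163)(0) - (0.02)(-0.0009091)]/D = 0.08751 V
I_R1 = (V_0 - V_1)/R1 = (24 - 0.1232)/1200 = 0.0199 A
P_R1 = I_R1² × R1 = (0.0199)² × 1200 = 0.4751 W

Final answer: 0.4751 W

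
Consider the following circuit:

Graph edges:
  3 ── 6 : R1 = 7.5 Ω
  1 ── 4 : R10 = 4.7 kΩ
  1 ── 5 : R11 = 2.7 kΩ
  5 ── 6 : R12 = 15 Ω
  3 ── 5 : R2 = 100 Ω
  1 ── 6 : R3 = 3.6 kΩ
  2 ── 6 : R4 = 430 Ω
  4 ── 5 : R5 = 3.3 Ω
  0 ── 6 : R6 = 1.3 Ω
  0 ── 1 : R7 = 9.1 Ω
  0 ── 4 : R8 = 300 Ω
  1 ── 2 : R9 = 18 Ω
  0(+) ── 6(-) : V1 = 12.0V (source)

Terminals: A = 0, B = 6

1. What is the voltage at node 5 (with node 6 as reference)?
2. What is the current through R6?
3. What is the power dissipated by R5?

Nodal analysis, taking node 6 as the 0 V reference.
Source V1 fixes V_0 = 12 V.
KCL at each unknown node (sum of currents leaving = 0; resistances in Ω):
  Node 1: (V_1 - 0)/3600 + (V_1 - 12)/9.1 + (V_1 - V_2)/18 + (V_1 - V_4)/4700 + (V_1 - V_5)/2700 = 0
  Node 2: (V_2 - 0)/430 + (V_2 - V_1)/18 = 0
  Node 3: (V_3 - 0)/7.5 + (V_3 - V_5)/100 = 0
  Node 4: (V_4 - V_5)/3.3 + (V_4 - 12)/300 + (V_4 - V_1)/4700 = 0
  Node 5: (V_5 - V_3)/100 + (V_5 - V_4)/3.3 + (V_5 - V_1)/2700 + (V_5 - 0)/15 = 0
Collecting terms (coefficients in siemens):
  0.1663·V_1 - 0.05556·V_2 - 0.0002128·V_4 - 0.0003704·V_5 = 1.319
  0.05788·V_2 - 0.05556·V_1 = 0
  0.1433·V_3 - 0.01·V_5 = 0
  0.3066·V_4 - 0.0002128·V_1 - 0.303·V_5 = 0.04
  0.3801·V_5 - 0.0003704·V_1 - 0.01·V_3 - 0.303·V_4 = 0
Solving these 5 simultaneous equations (Gaussian elimination) gives:
  V_1 = 11.67 V, V_2 = 11.21 V, V_3 = 0.04047 V, V_4 = 0.712 V
  V_5 = 0.5801 V
Part 1:
  Read off the nodal solution: V_5 = 0.5801 V
Part 2:
  I_R6 = (V_0 - V_6)/R6 = (12 - 0)/1.3 = 9.231 A
  Magnitude: I_R6 = 9.231 A
Part 3:
  I_R5 = (V_4 - V_5)/R5 = (0.712 - 0.5801)/3.3 = 0.03996 A
  P_R5 = I_R5² × R5 = (0.03996)² × 3.3 = 0.005269 W

Final answers:
1. V_5 = 0.5801 V
2. I_R6 = 9.231 A
3. P_R5 = 0.005269 W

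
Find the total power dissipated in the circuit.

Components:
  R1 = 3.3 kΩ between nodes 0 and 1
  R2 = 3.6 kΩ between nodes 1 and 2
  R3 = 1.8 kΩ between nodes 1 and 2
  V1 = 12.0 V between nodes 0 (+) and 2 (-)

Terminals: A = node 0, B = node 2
Nodal analysis, taking node 2 as the 0 V reference.
Source V1 fixes V_0 = 12 V.
KCL at each unknown node (sum of currents leaving = 0; resistances in Ω):
  Node 1: (V_1 - 12)/3300 + (V_1 - 0)/3600 + (V_1 - 0)/1800 = 0
Collecting terms: 0.001136 × V_1 = 0.003636  =>  V_1 = 3.2 V
Power in each resistor, P = (ΔV)²/R:
  P_R1 = (12 - 3.2)²/3300 = 0.02347 W
  P_R2 = (3.2 - 0)²/3600 = 0.002844 W
  P_R3 = (3.2 - 0)²/1800 = 0.005689 W
P_total = P_R1 + P_R2 + P_R3 = 0.032 W

Final answer: 0.032 W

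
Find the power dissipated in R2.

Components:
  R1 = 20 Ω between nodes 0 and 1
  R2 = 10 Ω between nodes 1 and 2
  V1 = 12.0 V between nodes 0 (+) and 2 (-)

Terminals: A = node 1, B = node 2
Nodal analysis, taking node 2 as the 0 V reference.
Source V1 fixes V_0 = 12 V.
KCL at each unknown node (sum of currents leaving = 0; resistances in Ω):
  Node 1: (V_1 - 12)/20 + (V_1 - 0)/10 = 0
Collecting terms: 0.15 × V_1 = 0.6  =>  V_1 = 4 V
I_R2 = (V_1 - V_2)/R2 = (4 - 0)/10 = 0.4 A
P_R2 = I_R2² × R2 = (0.4)² × 10 = 1.6 W

Final answer: 1.6 W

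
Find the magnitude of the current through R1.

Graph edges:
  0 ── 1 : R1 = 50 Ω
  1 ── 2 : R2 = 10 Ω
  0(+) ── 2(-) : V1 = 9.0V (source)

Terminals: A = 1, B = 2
Nodal analysis, taking node 2 as the 0 V reference.
Source V1 fixes V_0 = 9 V.
KCL at each unknown node (sum of currents leaving = 0; resistances in Ω):
  Node 1: (V_1 - 9)/50 + (V_1 - 0)/10 = 0
Collecting terms: 0.12 × V_1 = 0.18  =>  V_1 = 1.5 V
I_R1 = (V_0 - V_1)/R1 = (9 - 1.5)/50 = 0.15 A
|I_R1| = 0.15 A

Final answer: |I_R1| = 0.15 A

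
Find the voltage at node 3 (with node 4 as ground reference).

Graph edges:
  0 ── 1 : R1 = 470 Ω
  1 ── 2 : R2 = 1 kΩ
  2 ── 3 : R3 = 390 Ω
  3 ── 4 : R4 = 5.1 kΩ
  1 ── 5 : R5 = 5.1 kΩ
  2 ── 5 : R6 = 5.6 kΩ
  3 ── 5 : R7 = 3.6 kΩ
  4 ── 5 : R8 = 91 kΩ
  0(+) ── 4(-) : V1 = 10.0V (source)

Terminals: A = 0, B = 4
Nodal analysis, taking node 4 as the 0 V reference.
Source V1 fixes V_0 = 10 V.
KCL at each unknown node (sum of currents leaving = 0; resistances in Ω):
  Node 1: (V_1 - 10)/470 + (V_1 - V_2)/1000 + (V_1 - V_5)/5100 = 0
  Node 2: (V_2 - V_1)/1000 + (V_2 - V_3)/390 + (V_2 - V_5)/5600 = 0
  Node 3: (V_3 - V_2)/390 + (V_3 - 0)/5100 + (V_3 - V_5)/3600 = 0
  Node 5: (V_5 - V_1)/5100 + (V_5 - V_2)/5600 + (V_5 - V_3)/3600 + (V_5 - 0)/91000 = 0
Collecting terms (coefficients in siemens):
  0.003324·V_1 - 0.001·V_2 - 0.0001961·V_5 = 0.02128
  0.003743·V_2 - 0.001·V_1 - 0.002564·V_3 - 0.0001786·V_5 = 0
  0.003038·V_3 - 0.002564·V_2 - 0.0002778·V_5 = 0
  0.0006634·V_5 - 0.0001961·V_1 - 0.0001786·V_2 - 0.0002778·V_3 = 0
Solving these 4 simultaneous equations (Gaussian elimination) gives:
  V_1 = 9.271 V, V_2 = 7.969 V, V_3 = 7.458 V, V_5 = 8.008 V
The requested potential is V_3 = 7.458 V.

Final answer: V_3 = 7.458 V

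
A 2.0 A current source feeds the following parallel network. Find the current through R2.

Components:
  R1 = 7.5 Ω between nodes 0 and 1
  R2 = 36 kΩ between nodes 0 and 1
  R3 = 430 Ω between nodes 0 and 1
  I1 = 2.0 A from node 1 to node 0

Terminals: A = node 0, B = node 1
All resistors sit directly between nodes 0 and 1, so they are in parallel and share one voltage V; the full source current 2 A splits among them.
1/R_par = 1/7.5 + 1/36000 + 1/430 = 0.1357 S  =>  R_par = 7.37 Ω
V = I × R_par = 2 × 7.37 = 14.74 V
I_R2 = V/R2 = 14.74/36000 = 0.0004094 A

Final answer: 0.0004094 A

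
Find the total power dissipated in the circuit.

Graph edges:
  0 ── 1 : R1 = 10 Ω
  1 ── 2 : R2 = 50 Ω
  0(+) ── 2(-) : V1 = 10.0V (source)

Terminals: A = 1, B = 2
Nodal analysis, taking node 2 as the 0 V reference.
Source V1 fixes V_0 = 10 V.
KCL at each unknown node (sum of currents leaving = 0; resistances in Ω):
  Node 1: (V_1 - 10)/10 + (V_1 - 0)/50 = 0
Collecting terms: 0.12 × V_1 = 1  =>  V_1 = 8.333 V
Power in each resistor, P = (ΔV)²/R:
  P_R1 = (10 - 8.333)²/10 = 0.2778 W
  P_R2 = (8.333 - 0)²/50 = 1.389 W
P_total = P_R1 + P_R2 = 1.667 W

Final answer: 1.667 W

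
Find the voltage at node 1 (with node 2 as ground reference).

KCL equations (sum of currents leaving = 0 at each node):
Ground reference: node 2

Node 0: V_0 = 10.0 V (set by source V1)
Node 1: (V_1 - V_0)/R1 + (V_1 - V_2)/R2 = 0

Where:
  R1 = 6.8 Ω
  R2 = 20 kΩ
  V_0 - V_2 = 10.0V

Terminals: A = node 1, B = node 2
Nodal analysis, taking node 2 as the 0 V reference.
Source V1 fixes V_0 = 10 V.
KCL at each unknown node (sum of currents leaving = 0; resistances in Ω):
  Node 1: (V_1 - 10)/6.8 + (V_1 - 0)/20000 = 0
Collecting terms: 0.1471 × V_1 = 1.471  =>  V_1 = 9.997 V
The requested potential is V_1 = 9.997 V.

Final answer: V_1 = 9.997 V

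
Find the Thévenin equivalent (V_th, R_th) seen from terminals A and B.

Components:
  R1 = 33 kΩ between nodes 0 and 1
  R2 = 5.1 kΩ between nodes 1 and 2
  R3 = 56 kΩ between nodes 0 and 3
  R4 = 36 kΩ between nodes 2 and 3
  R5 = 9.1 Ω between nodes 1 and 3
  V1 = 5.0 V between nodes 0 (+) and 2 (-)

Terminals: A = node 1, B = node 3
Step 1 — V_th is the open-circuit voltage V_A - V_B (nothing connected across the terminals).
Nodal analysis, taking node 2 as the 0 V reference.
Source V1 fixes V_0 = 5 V.
KCL at each unknown node (sum of currents leaving = 0; resistances in Ω):
  Node 1: (V_1 - 5)/33000 + (V_1 - 0)/5100 + (V_1 - V_3)/9.1 = 0
  Node 3: (V_3 - 5)/56000 + (V_3 - 0)/36000 + (V_3 - V_1)/9.1 = 0
Collecting terms (coefficients in siemens):
  0.1101·V_1 - 0.1099·V_3 = 0.0001515
  0.1099·V_3 - 0.1099·V_1 = 0.00008929
Determinant D = (0.1101)(0.1099) - (-0.1099)(-0.1099) = 0.0000299
V_1 = [(0.0001515)(0.1099) - (-0.1099)(0.00008929)]/D = 0.8852 V
V_3 = [(0.1101)(0.00008929) - (0.0001515)(-0.1099)]/D = 0.8856 V
V_th = V_1 - V_3 = 0.8852 - 0.8856 = -0.0004447 V
Step 2 — R_th: zero the source — replace V1 by a short circuit (node 2 merges into node 0) — and find the resistance seen between A (node 1) and B (node 3).
Reduce the network between node 1 (A) and node 3 (B) by series/parallel combination:
  Rp1 = R1 ‖ R2 (parallel, both between nodes 0 and 1) = 1/(1/33000 + 1/5100) = 4417 Ω
  Rp2 = R3 ‖ R4 (parallel, both between nodes 0 and 3) = 1/(1/56000 + 1/36000) = 21910 Ω
  Rs1 = Rp1 + Rp2 (series, joined only at node 0) = 4417 + 21910 = 26330 Ω
  Rp3 = R5 ‖ Rs1 (parallel, both between nodes 1 and 3) = 1/(1/9.1 + 1/26330) = 9.097 Ω
R_th = 9.097 Ω

Final answer: V_th = -0.0004447 V, R_th = 9.097 Ω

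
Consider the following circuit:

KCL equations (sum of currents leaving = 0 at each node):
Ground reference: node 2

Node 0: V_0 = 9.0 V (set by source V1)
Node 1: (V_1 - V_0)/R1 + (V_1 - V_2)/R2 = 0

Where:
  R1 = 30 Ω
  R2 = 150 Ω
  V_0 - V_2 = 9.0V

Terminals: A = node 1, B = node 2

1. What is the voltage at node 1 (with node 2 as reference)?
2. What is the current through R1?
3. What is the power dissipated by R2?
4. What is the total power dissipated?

Nodal analysis, taking node 2 as the 0 V reference.
Source V1 fixes V_0 = 9 V.
KCL at each unknown node (sum of currents leaving = 0; resistances in Ω):
  Node 1: (V_1 - 9)/30 + (V_1 - 0)/150 = 0
Collecting terms: 0.04 × V_1 = 0.3  =>  V_1 = 7.5 V
Part 1:
  Read off the nodal solution: V_1 = 7.5 V
Part 2:
  I_R1 = (V_0 - V_1)/R1 = (9 - 7.5)/30 = 0.05 A
  Magnitude: I_R1 = 0.05 A
Part 3:
  I_R2 = (V_1 - V_2)/R2 = (7.5 - 0)/150 = 0.05 A
  P_R2 = I_R2² × R2 = (0.05)² × 150 = 0.375 W
Part 4:
  Power in each resistor, P = (ΔV)²/R:
    P_R1 = (9 - 7.5)²/30 = 0.075 W
    P_R2 = (7.5 - 0)²/150 = 0.375 W
  P_total = P_R1 + P_R2 = 0.45 W

Final answers:
1. V_1 = 7.5 V
2. I_R1 = 0.05 A
3. P_R2 = 0.375 W
4. P_total = 0.45 W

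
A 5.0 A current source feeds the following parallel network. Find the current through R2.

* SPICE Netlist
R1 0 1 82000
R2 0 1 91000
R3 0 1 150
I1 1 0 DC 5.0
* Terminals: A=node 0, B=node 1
All resistors sit directly between nodes 0 and 1, so they are in parallel and share one voltage V; the full source current 5 A splits among them.
1/R_par = 1/82000 + 1/91000 + 1/150 = 0.00669 S  =>  R_par = 149.5 Ω
V = I × R_par = 5 × 149.5 = 747.4 V
I_R2 = V/R2 = 747.4/91000 = 0.008213 A

Final answer: 0.008213 A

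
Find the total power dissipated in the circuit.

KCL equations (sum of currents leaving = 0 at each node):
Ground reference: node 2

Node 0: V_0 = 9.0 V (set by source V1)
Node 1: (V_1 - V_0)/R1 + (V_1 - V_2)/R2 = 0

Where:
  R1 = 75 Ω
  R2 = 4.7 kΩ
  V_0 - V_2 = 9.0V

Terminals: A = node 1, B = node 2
Nodal analysis, taking node 2 as the 0 V reference.
Source V1 fixes V_0 = 9 V.
KCL at each unknown node (sum of currents leaving = 0; resistances in Ω):
  Node 1: (V_1 - 9)/75 + (V_1 - 0)/4700 = 0
Collecting terms: 0.01355 × V_1 = 0.12  =>  V_1 = 8.859 V
Power in each resistor, P = (ΔV)²/R:
  P_R1 = (9 - 8.859)²/75 = 0.0002664 W
  P_R2 = (8.859 - 0)²/4700 = 0.0167 W
P_total = P_R1 + P_R2 = 0.01696 W

Final answer: 0.01696 W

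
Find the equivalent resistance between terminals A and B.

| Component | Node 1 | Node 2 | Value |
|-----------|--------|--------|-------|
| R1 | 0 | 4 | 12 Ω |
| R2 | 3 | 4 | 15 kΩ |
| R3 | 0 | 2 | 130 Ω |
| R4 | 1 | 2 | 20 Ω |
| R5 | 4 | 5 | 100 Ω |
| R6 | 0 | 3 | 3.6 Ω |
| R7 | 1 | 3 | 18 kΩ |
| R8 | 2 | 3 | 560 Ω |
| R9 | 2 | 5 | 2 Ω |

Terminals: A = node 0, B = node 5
The network is not a plain series/parallel combination. Inject a 1 A test current into terminal A (node 0) and return it from terminal B (node 5); then R_eq = V_A / (1 A).
Nodal analysis, taking node 5 as the 0 V reference.
Current source I_test pushes 1 A into node 0 and draws it out of node 5.
KCL at each unknown node (sum of currents leaving = 0; resistances in Ω):
  Node 0: (V_0 - V_4)/12 + (V_0 - V_2)/130 + (V_0 - V_3)/3.6 - 1 = 0
  Node 1: (V_1 - V_2)/20 + (V_1 - V_3)/18000 = 0
  Node 2: (V_2 - V_0)/130 + (V_2 - V_1)/20 + (V_2 - V_3)/560 + (V_2 - 0)/2 = 0
  Node 3: (V_3 - V_0)/3.6 + (V_3 - V_1)/18000 + (V_3 - V_2)/560 + (V_3 - V_4)/15000 = 0
  Node 4: (V_4 - V_0)/12 + (V_4 - V_3)/15000 + (V_4 - 0)/100 = 0
Collecting terms (coefficients in siemens):
  0.3688·V_0 - 0.007692·V_2 - 0.2778·V_3 - 0.08333·V_4 = 1
  0.05006·V_1 - 0.05·V_2 - 0.00005556·V_3 = 0
  0.5595·V_2 - 0.007692·V_0 - 0.05·V_1 - 0.001786·V_3 = 0
  0.2797·V_3 - 0.2778·V_0 - 0.00005556·V_1 - 0.001786·V_2 - 0.00006667·V_4 = 0
  0.0934·V_4 - 0.08333·V_0 - 0.00006667·V_3 = 0
Solving these 5 simultaneous equations (Gaussian elimination) gives:
  V_0 = 54.73 V, V_1 = 1.082 V, V_2 = 1.023 V, V_3 = 54.37 V
  V_4 = 48.87 V
R_eq = V_0 / 1 A = 54.73 Ω

Final answer: 54.73 Ω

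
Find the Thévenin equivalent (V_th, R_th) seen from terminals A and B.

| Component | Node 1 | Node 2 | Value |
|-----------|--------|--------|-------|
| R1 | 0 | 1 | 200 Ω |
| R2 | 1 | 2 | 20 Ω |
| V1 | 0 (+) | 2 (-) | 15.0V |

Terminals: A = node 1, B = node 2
Step 1 — V_th is the open-circuit voltage V_A - V_B (nothing connected across the terminals).
Nodal analysis, taking node 2 as the 0 V reference.
Source V1 fixes V_0 = 15 V.
KCL at each unknown node (sum of currents leaving = 0; resistances in Ω):
  Node 1: (V_1 - 15)/200 + (V_1 - 0)/20 = 0
Collecting terms: 0.055 × V_1 = 0.075  =>  V_1 = 1.364 V
V_th = V_1 - V_2 = 1.364 - 0 = 1.364 V
Step 2 — R_th: zero the source — replace V1 by a short circuit (node 2 merges into node 0) — and find the resistance seen between A (node 1) and B (node 0).
Reduce the network between node 1 (A) and node 0 (B) by series/parallel combination:
  Rp1 = R1 ‖ R2 (parallel, both between nodes 0 and 1) = 1/(1/200 + 1/20) = 18.18 Ω
R_th = 18.18 Ω

Final answer: V_th = 1.364 V, R_th = 18.18 Ω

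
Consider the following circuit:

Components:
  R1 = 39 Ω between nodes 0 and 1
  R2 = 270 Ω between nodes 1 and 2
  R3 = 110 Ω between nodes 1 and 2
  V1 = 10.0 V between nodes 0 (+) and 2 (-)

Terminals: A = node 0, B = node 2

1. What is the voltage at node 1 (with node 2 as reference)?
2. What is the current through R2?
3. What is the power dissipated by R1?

Nodal analysis, taking node 2 as the 0 V reference.
Source V1 fixes V_0 = 10 V.
KCL at each unknown node (sum of currents leaving = 0; resistances in Ω):
  Node 1: (V_1 - 10)/39 + (V_1 - 0)/270 + (V_1 - 0)/110 = 0
Collecting terms: 0.03844 × V_1 = 0.2564  =>  V_1 = 6.671 V
Part 1:
  Read off the nodal solution: V_1 = 6.671 V
Part 2:
  I_R2 = (V_1 - V_2)/R2 = (6.671 - 0)/270 = 0.02471 A
  Magnitude: I_R2 = 0.02471 A
Part 3:
  I_R1 = (V_0 - V_1)/R1 = (10 - 6.671)/39 = 0.08535 A
  P_R1 = I_R1² × R1 = (0.08535)² × 39 = 0.2841 W

Final answers:
1. V_1 = 6.671 V
2. I_R2 = 0.02471 A
3. P_R1 = 0.2841 W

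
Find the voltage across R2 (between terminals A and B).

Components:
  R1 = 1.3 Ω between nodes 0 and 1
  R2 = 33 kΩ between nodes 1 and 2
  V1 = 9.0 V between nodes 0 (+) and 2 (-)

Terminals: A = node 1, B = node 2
R1 and R2 are in series across V1 (node 0 → node 1 → node 2), and the output A–B is taken across R2, so this is a voltage divider.
Series current: I = V1/(R1 + R2) = 9/(1.3 + 33000) = 9/33000 = 0.0002727 A
V_R2 = I × R2 = V1 × R2/(R1 + R2) = 9 × 33000/33000 = 9 V

Final answer: 9 V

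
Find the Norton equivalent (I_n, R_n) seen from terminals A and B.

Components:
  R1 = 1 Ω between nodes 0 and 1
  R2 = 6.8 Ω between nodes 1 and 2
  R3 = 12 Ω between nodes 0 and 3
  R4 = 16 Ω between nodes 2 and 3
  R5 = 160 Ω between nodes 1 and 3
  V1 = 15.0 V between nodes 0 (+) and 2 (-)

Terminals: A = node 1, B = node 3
Find the Thévenin equivalent first; then I_n = V_th/R_th and R_n = R_th.
Step 1 — V_th is the open-circuit voltage V_A - V_B (nothing connected across the terminals).
Nodal analysis, taking node 2 as the 0 V reference.
Source V1 fixes V_0 = 15 V.
KCL at each unknown node (sum of currents leaving = 0; resistances in Ω):
  Node 1: (V_1 - 15)/1 + (V_1 - 0)/6.8 + (V_1 - V_3)/160 = 0
  Node 3: (V_3 - 15)/12 + (V_3 - 0)/16 + (V_3 - V_1)/160 = 0
Collecting terms (coefficients in siemens):
  1.153·V_1 - 0.00625·V_3 = 15
  0.1521·V_3 - 0.00625·V_1 = 1.25
Determinant D = (1.153)(0.1521) - (-0.00625)(-0.00625) = 0.1754
V_1 = [(15)(0.1521) - (-0.00625)(1.25)]/D = 13.05 V
V_3 = [(1.153)(1.25) - (15)(-0.00625)]/D = 8.756 V
V_th = V_1 - V_3 = 13.05 - 8.756 = 4.298 V
Step 2 — R_th: zero the source — replace V1 by a short circuit (node 2 merges into node 0) — and find the resistance seen between A (node 1) and B (node 3).
Reduce the network between node 1 (A) and node 3 (B) by series/parallel combination:
  Rp1 = R1 ‖ R2 (parallel, both between nodes 0 and 1) = 1/(1/1 + 1/6.8) = 0.8718 Ω
  Rp2 = R3 ‖ R4 (parallel, both between nodes 0 and 3) = 1/(1/12 + 1/16) = 6.857 Ω
  Rs1 = Rp1 + Rp2 (series, joined only at node 0) = 0.8718 + 6.857 = 7.729 Ω
  Rp3 = R5 ‖ Rs1 (parallel, both between nodes 1 and 3) = 1/(1/160 + 1/7.729) = 7.373 Ω
R_th = 7.373 Ω
I_n = V_th/R_th = 4.298/7.373 = 0.5829 A, and R_n = R_th = 7.373 Ω

Final answer: I_n = 0.5829 A, R_n = 7.373 Ω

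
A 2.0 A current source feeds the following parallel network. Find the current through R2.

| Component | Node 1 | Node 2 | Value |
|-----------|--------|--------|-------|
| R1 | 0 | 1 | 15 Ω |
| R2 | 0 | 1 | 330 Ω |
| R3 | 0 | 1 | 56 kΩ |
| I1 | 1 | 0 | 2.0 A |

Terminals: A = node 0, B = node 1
All resistors sit directly between nodes 0 and 1, so they are in parallel and share one voltage V; the full source current 2 A splits among them.
1/R_par = 1/15 + 1/330 + 1/56000 = 0.06971 S  =>  R_par = 14.34 Ω
V = I × R_par = 2 × 14.34 = 28.69 V
I_R2 = V/R2 = 28.69/330 = 0.08693 A

Final answer: 0.08693 A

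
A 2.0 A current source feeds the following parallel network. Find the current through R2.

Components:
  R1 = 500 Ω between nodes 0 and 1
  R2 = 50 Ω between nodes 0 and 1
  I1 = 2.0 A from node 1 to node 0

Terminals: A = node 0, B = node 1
All resistors sit directly between nodes 0 and 1, so they are in parallel and share one voltage V; the full source current 2 A splits among them.
1/R_par = 1/500 + 1/50 = 0.022 S  =>  R_par = 45.45 Ω
V = I × R_par = 2 × 45.45 = 90.91 V
I_R2 = V/R2 = 90.91/50 = 1.818 A

Final answer: 1.818 A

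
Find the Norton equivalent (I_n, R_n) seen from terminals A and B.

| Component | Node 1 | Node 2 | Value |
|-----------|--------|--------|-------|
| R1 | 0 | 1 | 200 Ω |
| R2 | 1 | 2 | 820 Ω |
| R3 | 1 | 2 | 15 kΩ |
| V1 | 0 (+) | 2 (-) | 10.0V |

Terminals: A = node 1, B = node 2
Find the Thévenin equivalent first; then I_n = V_th/R_th and R_n = R_th.
Step 1 — V_th is the open-circuit voltage V_A - V_B (nothing connected across the terminals).
Nodal analysis, taking node 2 as the 0 V reference.
Source V1 fixes V_0 = 10 V.
KCL at each unknown node (sum of currents leaving = 0; resistances in Ω):
  Node 1: (V_1 - 10)/200 + (V_1 - 0)/820 + (V_1 - 0)/15000 = 0
Collecting terms: 0.006286 × V_1 = 0.05  =>  V_1 = 7.954 V
V_th = V_1 - V_2 = 7.954 - 0 = 7.954 V
Step 2 — R_th: zero the source — replace V1 by a short circuit (node 2 merges into node 0) — and find the resistance seen between A (node 1) and B (node 0).
Reduce the network between node 1 (A) and node 0 (B) by series/parallel combination:
  Rp1 = R1 ‖ R2 ‖ R3 (parallel, all between nodes 0 and 1) = 1/(1/200 + 1/820 + 1/15000) = 159.1 Ω
R_th = 159.1 Ω
I_n = V_th/R_th = 7.954/159.1 = 0.05 A, and R_n = R_th = 159.1 Ω

Final answer: I_n = 0.05 A, R_n = 159.1 Ω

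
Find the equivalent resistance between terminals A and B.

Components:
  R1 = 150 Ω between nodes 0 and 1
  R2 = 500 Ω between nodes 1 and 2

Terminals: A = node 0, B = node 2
Reduce the network between node 0 (A) and node 2 (B) by series/parallel combination:
  Rs1 = R1 + R2 (series, joined only at node 1) = 150 + 500 = 650 Ω
R_eq = 650 Ω

Final answer: 650 Ω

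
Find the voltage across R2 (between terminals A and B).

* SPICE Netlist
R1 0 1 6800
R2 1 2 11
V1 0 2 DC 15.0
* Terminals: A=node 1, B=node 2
R1 and R2 are in series across V1 (node 0 → node 1 → node 2), and the output A–B is taken across R2, so this is a voltage divider.
Series current: I = V1/(R1 + R2) = 15/(6800 + 11) = 15/6811 = 0.002202 A
V_R2 = I × R2 = V1 × R2/(R1 + R2) = 15 × 11/6811 = 0.02423 V

Final answer: 0.02423 V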